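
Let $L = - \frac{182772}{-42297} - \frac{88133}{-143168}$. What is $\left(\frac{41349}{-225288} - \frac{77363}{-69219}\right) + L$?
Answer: $\frac{40740540126147379}{6939442844163264} \approx 5.8709$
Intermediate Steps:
$L = \frac{9964954399}{2018525632}$ ($L = \left(-182772\right) \left(- \frac{1}{42297}\right) - - \frac{88133}{143168} = \frac{60924}{14099} + \frac{88133}{143168} = \frac{9964954399}{2018525632} \approx 4.9368$)
$\left(\frac{41349}{-225288} - \frac{77363}{-69219}\right) + L = \left(\frac{41349}{-225288} - \frac{77363}{-69219}\right) + \frac{9964954399}{2018525632} = \left(41349 \left(- \frac{1}{225288}\right) - - \frac{77363}{69219}\right) + \frac{9964954399}{2018525632} = \left(- \frac{1969}{10728} + \frac{77363}{69219}\right) + \frac{9964954399}{2018525632} = \frac{25691039}{27503016} + \frac{9964954399}{2018525632} = \frac{40740540126147379}{6939442844163264}$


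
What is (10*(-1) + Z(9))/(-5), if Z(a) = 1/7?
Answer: 69/35 ≈ 1.9714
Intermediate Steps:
Z(a) = ⅐
(10*(-1) + Z(9))/(-5) = (10*(-1) + ⅐)/(-5) = (-10 + ⅐)*(-⅕) = -69/7*(-⅕) = 69/35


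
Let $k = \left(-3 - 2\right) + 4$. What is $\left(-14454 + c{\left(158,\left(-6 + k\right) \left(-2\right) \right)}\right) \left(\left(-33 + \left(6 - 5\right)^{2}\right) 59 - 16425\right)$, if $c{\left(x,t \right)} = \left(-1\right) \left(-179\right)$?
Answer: $261418075$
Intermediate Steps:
$k = -1$ ($k = -5 + 4 = -1$)
$c{\left(x,t \right)} = 179$
$\left(-14454 + c{\left(158,\left(-6 + k\right) \left(-2\right) \right)}\right) \left(\left(-33 + \left(6 - 5\right)^{2}\right) 59 - 16425\right) = \left(-14454 + 179\right) \left(\left(-33 + \left(6 - 5\right)^{2}\right) 59 - 16425\right) = - 14275 \left(\left(-33 + 1^{2}\right) 59 - 16425\right) = - 14275 \left(\left(-33 + 1\right) 59 - 16425\right) = - 14275 \left(\left(-32\right) 59 - 16425\right) = - 14275 \left(-1888 - 16425\right) = \left(-14275\right) \left(-18313\right) = 261418075$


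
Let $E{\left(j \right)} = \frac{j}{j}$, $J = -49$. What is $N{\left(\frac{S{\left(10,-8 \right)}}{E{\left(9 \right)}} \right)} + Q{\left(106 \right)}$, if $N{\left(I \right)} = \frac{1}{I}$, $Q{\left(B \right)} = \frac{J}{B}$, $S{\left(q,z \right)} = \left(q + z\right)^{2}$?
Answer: $- \frac{45}{212} \approx -0.21226$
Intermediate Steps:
$E{\left(j \right)} = 1$
$Q{\left(B \right)} = - \frac{49}{B}$
$N{\left(\frac{S{\left(10,-8 \right)}}{E{\left(9 \right)}} \right)} + Q{\left(106 \right)} = \frac{1}{\left(10 - 8\right)^{2} \cdot 1^{-1}} - \frac{49}{106} = \frac{1}{2^{2} \cdot 1} - \frac{49}{106} = \frac{1}{4 \cdot 1} - \frac{49}{106} = \frac{1}{4} - \frac{49}{106} = - \frac{45}{212}$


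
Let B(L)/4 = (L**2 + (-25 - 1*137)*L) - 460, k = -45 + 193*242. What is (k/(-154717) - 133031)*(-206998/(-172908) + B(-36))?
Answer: -23731328288148617128/6687951759 ≈ -3.5484e+9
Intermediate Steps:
k = 46661 (k = -45 + 46706 = 46661)
B(L) = -1840 - 648*L + 4*L**2 (B(L) = 4*((L**2 + (-25 - 1*137)*L) - 460) = 4*((L**2 + (-25 - 137)*L) - 460) = 4*((L**2 - 162*L) - 460) = 4*(-460 + L**2 - 162*L) = -1840 - 648*L + 4*L**2)
(k/(-154717) - 133031)*(-206998/(-172908) + B(-36)) = (46661/(-154717) - 133031)*(-206998/(-172908) + (-1840 - 648*(-36) + 4*(-36)**2)) = (46661*(-1/154717) - 133031)*(-206998*(-1/172908) + (-1840 + 23328 + 4*1296)) = (-46661/154717 - 133031)*(103499/86454 + (-1840 + 23328 + 5184)) = -20582203888*(103499/86454 + 26672)/154717 = -20582203888/154717*2306004587/86454 = -23731328288148617128/6687951759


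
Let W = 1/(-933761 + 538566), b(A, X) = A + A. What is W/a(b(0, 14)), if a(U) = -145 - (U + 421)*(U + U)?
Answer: 1/57303275 ≈ 1.7451e-8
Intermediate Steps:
b(A, X) = 2*A
a(U) = -145 - 2*U*(421 + U) (a(U) = -145 - (421 + U)*2*U = -145 - 2*U*(421 + U))
W = -1/395195 (W = 1/(-395195) = -1/395195 ≈ -2.5304e-6)
W/a(b(0, 14)) = -1/(395195*(-145 - 1684*0 - 2*(2*0)²)) = -1/(395195*(-145 - 842*0 - 2*0²)) = -1/(395195*(-145 + 0 - 2*0)) = -1/(395195*(-145 + 0 + 0)) = -1/395195/(-145) = -1/395195*(-1/145) = 1/57303275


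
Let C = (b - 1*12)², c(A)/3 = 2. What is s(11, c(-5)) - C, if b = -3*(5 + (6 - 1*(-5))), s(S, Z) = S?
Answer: -3589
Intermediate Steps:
c(A) = 6 (c(A) = 3*2 = 6)
b = -48 (b = -3*(5 + (6 + 5)) = -3*(5 + 11) = -3*16 = -48)
C = 3600 (C = (-48 - 1*12)² = (-48 - 12)² = (-60)² = 3600)
s(11, c(-5)) - C = 11 - 1*3600 = 11 - 3600 = -3589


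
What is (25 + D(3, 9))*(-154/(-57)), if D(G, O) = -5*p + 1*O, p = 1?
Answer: 4466/57 ≈ 78.351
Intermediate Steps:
D(G, O) = -5 + O (D(G, O) = -5*1 + 1*O = -5 + O)
(25 + D(3, 9))*(-154/(-57)) = (25 + (-5 + 9))*(-154/(-57)) = (25 + 4)*(-154*(-1/57)) = 29*(154/57) = 4466/57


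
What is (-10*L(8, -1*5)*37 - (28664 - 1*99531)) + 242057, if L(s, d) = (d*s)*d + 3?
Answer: 237814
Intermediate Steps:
L(s, d) = 3 + s*d² (L(s, d) = s*d² + 3 = 3 + s*d²)
(-10*L(8, -1*5)*37 - (28664 - 1*99531)) + 242057 = (-10*(3 + 8*(-1*5)²)*37 - (28664 - 1*99531)) + 242057 = (-10*(3 + 8*(-5)²)*37 - (28664 - 99531)) + 242057 = (-10*(3 + 8*25)*37 - 1*(-70867)) + 242057 = (-10*(3 + 200)*37 + 70867) + 242057 = (-10*203*37 + 70867) + 242057 = (-2030*37 + 70867) + 242057 = (-75110 + 70867) + 242057 = -4243 + 242057 = 237814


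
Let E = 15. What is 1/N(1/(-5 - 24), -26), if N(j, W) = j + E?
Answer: 29/434 ≈ 0.066820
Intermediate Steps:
N(j, W) = 15 + j (N(j, W) = j + 15 = 15 + j)
1/N(1/(-5 - 24), -26) = 1/(15 + 1/(-5 - 24)) = 1/(15 + 1/(-29)) = 1/(15 - 1/29) = 1/(434/29) = 29/434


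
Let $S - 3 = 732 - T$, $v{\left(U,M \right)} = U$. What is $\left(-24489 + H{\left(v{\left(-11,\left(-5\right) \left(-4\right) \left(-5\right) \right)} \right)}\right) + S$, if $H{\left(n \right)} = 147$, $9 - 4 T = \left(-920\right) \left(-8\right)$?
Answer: $- \frac{87077}{4} \approx -21769.0$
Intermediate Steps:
$T = - \frac{7351}{4}$ ($T = \frac{9}{4} - \frac{\left(-920\right) \left(-8\right)}{4} = \frac{9}{4} - 1840 = - \frac{7351}{4} \approx -1837.8$)
$S = \frac{10291}{4}$ ($S = 3 + \left(732 - - \frac{7351}{4}\right) = 3 + \left(732 + \frac{7351}{4}\right) = 3 + \frac{10279}{4} = \frac{10291}{4} \approx 2572.8$)
$\left(-24489 + H{\left(v{\left(-11,\left(-5\right) \left(-4\right) \left(-5\right) \right)} \right)}\right) + S = \left(-24489 + 147\right) + \frac{10291}{4} = -24342 + \frac{10291}{4} = - \frac{87077}{4}$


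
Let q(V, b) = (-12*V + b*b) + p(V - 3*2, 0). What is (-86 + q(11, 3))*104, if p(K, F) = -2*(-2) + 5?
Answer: -20800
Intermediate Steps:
p(K, F) = 9 (p(K, F) = 4 + 5 = 9)
q(V, b) = 9 + b**2 - 12*V (q(V, b) = (-12*V + b*b) + 9 = (-12*V + b**2) + 9 = (b**2 - 12*V) + 9 = 9 + b**2 - 12*V)
(-86 + q(11, 3))*104 = (-86 + (9 + 3**2 - 12*11))*104 = (-86 + (9 + 9 - 132))*104 = (-86 - 114)*104 = -200*104 = -20800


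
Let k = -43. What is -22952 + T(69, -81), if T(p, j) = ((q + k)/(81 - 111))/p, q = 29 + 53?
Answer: -15836893/690 ≈ -22952.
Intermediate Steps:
q = 82
T(p, j) = -13/(10*p) (T(p, j) = ((82 - 43)/(81 - 111))/p = (39/(-30))/p = (39*(-1/30))/p = -13/(10*p))
-22952 + T(69, -81) = -22952 - 13/10/69 = -22952 - 13/10*1/69 = -22952 - 13/690 = -15836893/690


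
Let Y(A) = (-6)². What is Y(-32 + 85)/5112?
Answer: 1/142 ≈ 0.0070423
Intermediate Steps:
Y(A) = 36
Y(-32 + 85)/5112 = 36/5112 = 36*(1/5112) = 1/142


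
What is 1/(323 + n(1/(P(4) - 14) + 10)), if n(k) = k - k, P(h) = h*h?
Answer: 1/323 ≈ 0.0030960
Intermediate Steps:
P(h) = h²
n(k) = 0
1/(323 + n(1/(P(4) - 14) + 10)) = 1/(323 + 0) = 1/323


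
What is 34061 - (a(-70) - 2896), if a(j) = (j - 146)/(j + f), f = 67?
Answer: 36885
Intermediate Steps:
a(j) = (-146 + j)/(67 + j) (a(j) = (j - 146)/(j + 67) = (-146 + j)/(67 + j))
34061 - (a(-70) - 2896) = 34061 - ((-146 - 70)/(67 - 70) - 2896) = 34061 - (-216/(-3) - 2896) = 34061 - (-⅓*(-216) - 2896) = 34061 - (72 - 2896) = 34061 - 1*(-2824) = 34061 + 2824 = 36885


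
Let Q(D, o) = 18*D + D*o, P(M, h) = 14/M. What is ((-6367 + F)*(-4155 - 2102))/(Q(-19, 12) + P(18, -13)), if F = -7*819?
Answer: -681387300/5123 ≈ -1.3301e+5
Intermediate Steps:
F = -5733
((-6367 + F)*(-4155 - 2102))/(Q(-19, 12) + P(18, -13)) = ((-6367 - 5733)*(-4155 - 2102))/(-19*(18 + 12) + 14/18) = (-12100*(-6257))/(-19*30 + 14*(1/18)) = 75709700/(-570 + 7/9) = 75709700/(-5123/9) = -9/5123*75709700 = -681387300/5123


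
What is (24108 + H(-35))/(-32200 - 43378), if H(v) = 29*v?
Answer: -23093/75578 ≈ -0.30555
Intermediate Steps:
(24108 + H(-35))/(-32200 - 43378) = (24108 + 29*(-35))/(-32200 - 43378) = (24108 - 1015)/(-75578) = 23093*(-1/75578) = -23093/75578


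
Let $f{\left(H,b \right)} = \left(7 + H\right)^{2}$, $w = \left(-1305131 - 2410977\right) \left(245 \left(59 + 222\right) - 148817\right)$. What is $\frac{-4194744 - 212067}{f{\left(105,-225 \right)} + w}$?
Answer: $- \frac{50653}{3415914960} \approx -1.4829 \cdot 10^{-5}$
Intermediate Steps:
$w = 297184588976$ ($w = - 3716108 \left(245 \cdot 281 - 148817\right) = - 3716108 \left(68845 - 148817\right) = \left(-3716108\right) \left(-79972\right) = 297184588976$)
$\frac{-4194744 - 212067}{f{\left(105,-225 \right)} + w} = \frac{-4194744 - 212067}{\left(7 + 105\right)^{2} + 297184588976} = - \frac{4406811}{112^{2} + 297184588976} = - \frac{4406811}{12544 + 297184588976} = - \frac{4406811}{297184601520} = \left(-4406811\right) \frac{1}{297184601520} = - \frac{50653}{3415914960}$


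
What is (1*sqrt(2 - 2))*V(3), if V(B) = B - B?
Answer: 0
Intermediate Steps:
V(B) = 0
(1*sqrt(2 - 2))*V(3) = (1*sqrt(2 - 2))*0 = (1*sqrt(0))*0 = (1*0)*0 = 0*0 = 0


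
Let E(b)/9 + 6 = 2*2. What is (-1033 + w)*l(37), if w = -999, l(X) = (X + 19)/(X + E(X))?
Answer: -113792/19 ≈ -5989.1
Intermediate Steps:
E(b) = -18 (E(b) = -54 + 9*(2*2) = -54 + 9*4 = -54 + 36 = -18)
l(X) = (19 + X)/(-18 + X) (l(X) = (X + 19)/(X - 18) = (19 + X)/(-18 + X))
(-1033 + w)*l(37) = (-1033 - 999)*((19 + 37)/(-18 + 37)) = -2032*56/19 = -113792/19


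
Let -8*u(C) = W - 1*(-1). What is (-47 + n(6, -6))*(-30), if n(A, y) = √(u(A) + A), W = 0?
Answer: 1410 - 15*√94/2 ≈ 1337.3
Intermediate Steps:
u(C) = -⅛ (u(C) = -(0 - 1*(-1))/8 = -(0 + 1)/8 = -⅛*1 = -⅛)
n(A, y) = √(-⅛ + A)
(-47 + n(6, -6))*(-30) = (-47 + √(-2 + 16*6)/4)*(-30) = (-47 + √(-2 + 96)/4)*(-30) = (-47 + √94/4)*(-30) = 1410 - 15*√94/2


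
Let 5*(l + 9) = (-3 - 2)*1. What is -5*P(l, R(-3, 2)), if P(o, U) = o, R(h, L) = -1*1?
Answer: 50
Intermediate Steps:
R(h, L) = -1
l = -10 (l = -9 + ((-3 - 2)*1)/5 = -9 + (-5*1)/5 = -9 + (1/5)*(-5) = -9 - 1 = -10)
-5*P(l, R(-3, 2)) = -5*(-10) = 50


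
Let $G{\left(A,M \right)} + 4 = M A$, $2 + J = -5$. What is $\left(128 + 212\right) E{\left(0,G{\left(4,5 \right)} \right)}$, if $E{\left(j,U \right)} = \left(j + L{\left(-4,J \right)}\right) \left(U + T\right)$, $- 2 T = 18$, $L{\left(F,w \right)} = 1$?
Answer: $2380$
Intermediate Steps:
$J = -7$ ($J = -2 - 5 = -7$)
$G{\left(A,M \right)} = -4 + A M$ ($G{\left(A,M \right)} = -4 + M A = -4 + A M$)
$T = -9$ ($T = \left(- \frac{1}{2}\right) 18 = -9$)
$E{\left(j,U \right)} = \left(1 + j\right) \left(-9 + U\right)$ ($E{\left(j,U \right)} = \left(j + 1\right) \left(U - 9\right) = \left(1 + j\right) \left(-9 + U\right)$)
$\left(128 + 212\right) E{\left(0,G{\left(4,5 \right)} \right)} = \left(128 + 212\right) \left(-9 + \left(-4 + 4 \cdot 5\right) - 0 + \left(-4 + 4 \cdot 5\right) 0\right) = 340 \left(-9 + \left(-4 + 20\right) + 0 + \left(-4 + 20\right) 0\right) = 340 \left(-9 + 16 + 0 + 16 \cdot 0\right) = 340 \left(-9 + 16 + 0 + 0\right) = 340 \cdot 7 = 2380$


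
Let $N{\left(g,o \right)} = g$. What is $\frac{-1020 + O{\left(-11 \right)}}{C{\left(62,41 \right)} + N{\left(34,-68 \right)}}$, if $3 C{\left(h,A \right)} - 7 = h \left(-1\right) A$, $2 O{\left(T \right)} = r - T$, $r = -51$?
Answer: $\frac{1040}{811} \approx 1.2824$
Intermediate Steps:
$O{\left(T \right)} = - \frac{51}{2} - \frac{T}{2}$ ($O{\left(T \right)} = \frac{-51 - T}{2} = - \frac{51}{2} - \frac{T}{2}$)
$C{\left(h,A \right)} = \frac{7}{3} - \frac{A h}{3}$ ($C{\left(h,A \right)} = \frac{7}{3} + \frac{h \left(-1\right) A}{3} = \frac{7}{3} + \frac{- h A}{3} = \frac{7}{3} + \frac{\left(-1\right) A h}{3} = \frac{7}{3} - \frac{A h}{3}$)
$\frac{-1020 + O{\left(-11 \right)}}{C{\left(62,41 \right)} + N{\left(34,-68 \right)}} = \frac{-1020 - 20}{\left(\frac{7}{3} - \frac{41}{3} \cdot 62\right) + 34} = \frac{-1020 + \left(- \frac{51}{2} + \frac{11}{2}\right)}{\left(\frac{7}{3} - \frac{2542}{3}\right) + 34} = \frac{-1020 - 20}{-845 + 34} = - \frac{1040}{-811} = \left(-1040\right) \left(- \frac{1}{811}\right) = \frac{1040}{811}$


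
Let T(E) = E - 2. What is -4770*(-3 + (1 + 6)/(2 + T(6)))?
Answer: 8745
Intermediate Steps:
T(E) = -2 + E
-4770*(-3 + (1 + 6)/(2 + T(6))) = -4770*(-3 + (1 + 6)/(2 + (-2 + 6))) = -4770*(-3 + 7/(2 + 4)) = -4770*(-3 + 7/6) = -4770*(-11)/6 = -477*(-55/3) = 8745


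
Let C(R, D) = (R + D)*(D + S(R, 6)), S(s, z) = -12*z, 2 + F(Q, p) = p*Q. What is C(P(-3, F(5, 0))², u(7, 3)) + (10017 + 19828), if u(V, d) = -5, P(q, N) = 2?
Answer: 29922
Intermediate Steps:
F(Q, p) = -2 + Q*p (F(Q, p) = -2 + p*Q = -2 + Q*p)
C(R, D) = (-72 + D)*(D + R) (C(R, D) = (R + D)*(D - 12*6) = (D + R)*(D - 72) = (D + R)*(-72 + D) = (-72 + D)*(D + R))
C(P(-3, F(5, 0))², u(7, 3)) + (10017 + 19828) = ((-5)² - 72*(-5) - 72*2² - 5*2²) + (10017 + 19828) = (25 + 360 - 72*4 - 5*4) + 29845 = (25 + 360 - 288 - 20) + 29845 = 77 + 29845 = 29922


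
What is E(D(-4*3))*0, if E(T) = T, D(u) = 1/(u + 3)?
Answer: 0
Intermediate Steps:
D(u) = 1/(3 + u)
E(D(-4*3))*0 = 0/(3 - 4*3) = 0/(3 - 12) = 0/(-9) = -⅑*0 = 0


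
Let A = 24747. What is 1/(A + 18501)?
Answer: 1/43248 ≈ 2.3122e-5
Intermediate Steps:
1/(A + 18501) = 1/(24747 + 18501) = 1/43248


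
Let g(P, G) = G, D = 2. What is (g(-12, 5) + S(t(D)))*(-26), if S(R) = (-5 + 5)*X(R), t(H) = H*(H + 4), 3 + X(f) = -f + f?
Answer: -130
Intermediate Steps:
X(f) = -3 (X(f) = -3 + (-f + f) = -3 + 0 = -3)
t(H) = H*(4 + H)
S(R) = 0 (S(R) = (-5 + 5)*(-3) = 0*(-3) = 0)
(g(-12, 5) + S(t(D)))*(-26) = (5 + 0)*(-26) = 5*(-26) = -130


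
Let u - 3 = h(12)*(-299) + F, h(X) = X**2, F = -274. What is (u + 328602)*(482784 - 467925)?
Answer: 4238901225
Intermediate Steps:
u = -43327 (u = 3 + (12**2*(-299) - 274) = 3 + (144*(-299) - 274) = 3 + (-43056 - 274) = 3 - 43330 = -43327)
(u + 328602)*(482784 - 467925) = (-43327 + 328602)*(482784 - 467925) = 285275*14859 = 4238901225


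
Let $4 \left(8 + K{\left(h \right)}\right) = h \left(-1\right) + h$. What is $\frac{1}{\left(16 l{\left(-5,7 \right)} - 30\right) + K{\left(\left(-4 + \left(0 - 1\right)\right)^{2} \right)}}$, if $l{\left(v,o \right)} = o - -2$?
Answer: $\frac{1}{106} \approx 0.009434$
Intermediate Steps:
$l{\left(v,o \right)} = 2 + o$ ($l{\left(v,o \right)} = o + 2 = 2 + o$)
$K{\left(h \right)} = -8$ ($K{\left(h \right)} = -8 + \frac{h \left(-1\right) + h}{4} = -8 + \frac{- h + h}{4} = -8 + \frac{1}{4} \cdot 0 = -8 + 0 = -8$)
$\frac{1}{\left(16 l{\left(-5,7 \right)} - 30\right) + K{\left(\left(-4 + \left(0 - 1\right)\right)^{2} \right)}} = \frac{1}{\left(16 \left(2 + 7\right) - 30\right) - 8} = \frac{1}{\left(16 \cdot 9 - 30\right) - 8} = \frac{1}{\left(144 - 30\right) - 8} = \frac{1}{114 - 8} = \frac{1}{106}$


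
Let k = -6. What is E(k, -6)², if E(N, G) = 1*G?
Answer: 36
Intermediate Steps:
E(N, G) = G
E(k, -6)² = (-6)² = 36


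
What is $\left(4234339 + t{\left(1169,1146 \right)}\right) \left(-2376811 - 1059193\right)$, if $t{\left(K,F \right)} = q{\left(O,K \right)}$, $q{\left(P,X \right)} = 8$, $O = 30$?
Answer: $-14549233229388$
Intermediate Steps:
$t{\left(K,F \right)} = 8$
$\left(4234339 + t{\left(1169,1146 \right)}\right) \left(-2376811 - 1059193\right) = \left(4234339 + 8\right) \left(-2376811 - 1059193\right) = 4234347 \left(-3436004\right) = -14549233229388$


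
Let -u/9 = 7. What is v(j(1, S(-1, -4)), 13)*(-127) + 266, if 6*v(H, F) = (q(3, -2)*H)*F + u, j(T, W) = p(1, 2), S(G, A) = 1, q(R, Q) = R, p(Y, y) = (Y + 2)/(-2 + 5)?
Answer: 774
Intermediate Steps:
p(Y, y) = ⅔ + Y/3 (p(Y, y) = (2 + Y)/3 = (2 + Y)*(⅓) = ⅔ + Y/3)
j(T, W) = 1 (j(T, W) = ⅔ + (⅓)*1 = ⅔ + ⅓ = 1)
u = -63 (u = -9*7 = -63)
v(H, F) = -21/2 + F*H/2 (v(H, F) = ((3*H)*F - 63)/6 = (3*F*H - 63)/6 = (-63 + 3*F*H)/6 = -21/2 + F*H/2)
v(j(1, S(-1, -4)), 13)*(-127) + 266 = (-21/2 + (½)*13*1)*(-127) + 266 = (-21/2 + 13/2)*(-127) + 266 = -4*(-127) + 266 = 508 + 266 = 774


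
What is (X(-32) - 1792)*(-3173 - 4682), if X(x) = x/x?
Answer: 14068305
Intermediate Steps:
X(x) = 1
(X(-32) - 1792)*(-3173 - 4682) = (1 - 1792)*(-3173 - 4682) = -1791*(-7855) = 14068305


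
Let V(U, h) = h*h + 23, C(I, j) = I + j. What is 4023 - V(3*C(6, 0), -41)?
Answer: 2319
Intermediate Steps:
V(U, h) = 23 + h² (V(U, h) = h² + 23 = 23 + h²)
4023 - V(3*C(6, 0), -41) = 4023 - (23 + (-41)²) = 4023 - (23 + 1681) = 4023 - 1*1704 = 4023 - 1704 = 2319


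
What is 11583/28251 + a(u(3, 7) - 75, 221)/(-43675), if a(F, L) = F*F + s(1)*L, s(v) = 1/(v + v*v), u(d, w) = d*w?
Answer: 93419083/274191650 ≈ 0.34071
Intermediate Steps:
s(v) = 1/(v + v²)
a(F, L) = F² + L/2 (a(F, L) = F*F + (1/(1*(1 + 1)))*L = F² + (1/2)*L = F² + (1*(½))*L = F² + L/2)
11583/28251 + a(u(3, 7) - 75, 221)/(-43675) = 11583/28251 + ((3*7 - 75)² + (½)*221)/(-43675) = 11583*(1/28251) + ((21 - 75)² + 221/2)*(-1/43675) = 1287/3139 + ((-54)² + 221/2)*(-1/43675) = 1287/3139 + (2916 + 221/2)*(-1/43675) = 1287/3139 + (6053/2)*(-1/43675) = 1287/3139 - 6053/87350 = 93419083/274191650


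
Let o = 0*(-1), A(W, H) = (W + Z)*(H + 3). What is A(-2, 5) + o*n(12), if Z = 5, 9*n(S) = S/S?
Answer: 24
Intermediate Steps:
n(S) = ⅑ (n(S) = (S/S)/9 = (⅑)*1 = ⅑)
A(W, H) = (3 + H)*(5 + W) (A(W, H) = (W + 5)*(H + 3) = (5 + W)*(3 + H) = (3 + H)*(5 + W))
o = 0
A(-2, 5) + o*n(12) = (15 + 3*(-2) + 5*5 + 5*(-2)) + 0*(⅑) = (15 - 6 + 25 - 10) + 0 = 24 + 0 = 24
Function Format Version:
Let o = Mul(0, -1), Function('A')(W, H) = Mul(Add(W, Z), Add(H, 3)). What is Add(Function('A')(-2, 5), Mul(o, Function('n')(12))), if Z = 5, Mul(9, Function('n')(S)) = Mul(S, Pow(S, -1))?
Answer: 24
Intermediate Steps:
Function('n')(S) = Rational(1, 9) (Function('n')(S) = Mul(Rational(1, 9), Mul(S, Pow(S, -1))) = Mul(Rational(1, 9), 1) = Rational(1, 9))
Function('A')(W, H) = Mul(Add(3, H), Add(5, W)) (Function('A')(W, H) = Mul(Add(W, 5), Add(H, 3)) = Mul(Add(5, W), Add(3, H)) = Mul(Add(3, H), Add(5, W)))
o = 0
Add(Function('A')(-2, 5), Mul(o, Function('n')(12))) = Add(Add(15, Mul(3, -2), Mul(5, 5), Mul(5, -2)), Mul(0, Rational(1, 9))) = Add(Add(15, -6, 25, -10), 0) = Add(24, 0) = 24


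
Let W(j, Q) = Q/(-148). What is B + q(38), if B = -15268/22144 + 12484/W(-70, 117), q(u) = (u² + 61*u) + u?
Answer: -7767631741/647712 ≈ -11992.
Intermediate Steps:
q(u) = u² + 62*u
W(j, Q) = -Q/148 (W(j, Q) = Q*(-1/148) = -Q/148)
B = -10228937341/647712 (B = -15268/22144 + 12484/((-1/148*117)) = -15268*1/22144 + 12484/(-117/148) = -3817/5536 + 12484*(-148/117) = -3817/5536 - 1847632/117 = -10228937341/647712 ≈ -15792.)
B + q(38) = -10228937341/647712 + 38*(62 + 38) = -10228937341/647712 + 38*100 = -10228937341/647712 + 3800 = -7767631741/647712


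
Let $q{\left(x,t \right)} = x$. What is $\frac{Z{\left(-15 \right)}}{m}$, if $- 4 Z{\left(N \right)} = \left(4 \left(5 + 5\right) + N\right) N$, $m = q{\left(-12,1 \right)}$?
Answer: $- \frac{125}{16} \approx -7.8125$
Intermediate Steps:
$m = -12$
$Z{\left(N \right)} = - \frac{N \left(40 + N\right)}{4}$ ($Z{\left(N \right)} = - \frac{\left(4 \left(5 + 5\right) + N\right) N}{4} = - \frac{\left(4 \cdot 10 + N\right) N}{4} = - \frac{\left(40 + N\right) N}{4} = - \frac{N \left(40 + N\right)}{4}$)
$\frac{Z{\left(-15 \right)}}{m} = \frac{\left(- \frac{1}{4}\right) \left(-15\right) \left(40 - 15\right)}{-12} = \left(- \frac{1}{4}\right) \left(-15\right) 25 \left(- \frac{1}{12}\right) = \frac{375}{4} \left(- \frac{1}{12}\right) = - \frac{125}{16}$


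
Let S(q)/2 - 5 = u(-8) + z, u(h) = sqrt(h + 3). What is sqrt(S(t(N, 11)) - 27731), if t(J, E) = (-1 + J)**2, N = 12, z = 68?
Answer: sqrt(-27585 + 2*I*sqrt(5)) ≈ 0.013 + 166.09*I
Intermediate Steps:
u(h) = sqrt(3 + h)
S(q) = 146 + 2*I*sqrt(5) (S(q) = 10 + 2*(sqrt(3 - 8) + 68) = 10 + 2*(sqrt(-5) + 68) = 10 + 2*(I*sqrt(5) + 68) = 10 + 2*(68 + I*sqrt(5)) = 10 + (136 + 2*I*sqrt(5)) = 146 + 2*I*sqrt(5))
sqrt(S(t(N, 11)) - 27731) = sqrt((146 + 2*I*sqrt(5)) - 27731) = sqrt(-27585 + 2*I*sqrt(5))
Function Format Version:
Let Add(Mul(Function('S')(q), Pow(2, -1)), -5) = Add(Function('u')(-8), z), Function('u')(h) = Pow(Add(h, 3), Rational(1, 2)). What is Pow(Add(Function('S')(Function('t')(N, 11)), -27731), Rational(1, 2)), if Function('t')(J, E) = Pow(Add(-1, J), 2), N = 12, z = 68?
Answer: Pow(Add(-27585, Mul(2, I, Pow(5, Rational(1, 2)))), Rational(1, 2)) ≈ Add(0.013, Mul(166.09, I))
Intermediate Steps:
Function('u')(h) = Pow(Add(3, h), Rational(1, 2))
Function('S')(q) = Add(146, Mul(2, I, Pow(5, Rational(1, 2)))) (Function('S')(q) = Add(10, Mul(2, Add(Pow(Add(3, -8), Rational(1, 2)), 68))) = Add(10, Mul(2, Add(Pow(-5, Rational(1, 2)), 68))) = Add(10, Mul(2, Add(Mul(I, Pow(5, Rational(1, 2))), 68))) = Add(10, Mul(2, Add(68, Mul(I, Pow(5, Rational(1, 2)))))) = Add(10, Add(136, Mul(2, I, Pow(5, Rational(1, 2))))) = Add(146, Mul(2, I, Pow(5, Rational(1, 2)))))
Pow(Add(Function('S')(Function('t')(N, 11)), -27731), Rational(1, 2)) = Pow(Add(Add(146, Mul(2, I, Pow(5, Rational(1, 2)))), -27731), Rational(1, 2)) = Pow(Add(-27585, Mul(2, I, Pow(5, Rational(1, 2)))), Rational(1, 2))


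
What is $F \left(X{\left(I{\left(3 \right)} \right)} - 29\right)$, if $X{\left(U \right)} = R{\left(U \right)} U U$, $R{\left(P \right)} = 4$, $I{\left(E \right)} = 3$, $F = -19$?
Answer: $-133$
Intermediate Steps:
$X{\left(U \right)} = 4 U^{2}$ ($X{\left(U \right)} = 4 U U = 4 U^{2}$)
$F \left(X{\left(I{\left(3 \right)} \right)} - 29\right) = - 19 \left(4 \cdot 3^{2} - 29\right) = - 19 \left(4 \cdot 9 - 29\right) = - 19 \left(36 - 29\right) = \left(-19\right) 7 = -133$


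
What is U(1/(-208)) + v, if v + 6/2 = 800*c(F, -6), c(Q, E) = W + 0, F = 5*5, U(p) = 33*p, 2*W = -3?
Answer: -250257/208 ≈ -1203.2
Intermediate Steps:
W = -3/2 (W = (½)*(-3) = -3/2 ≈ -1.5000)
F = 25
c(Q, E) = -3/2 (c(Q, E) = -3/2 + 0 = -3/2)
v = -1203 (v = -3 + 800*(-3/2) = -3 - 1200 = -1203)
U(1/(-208)) + v = 33/(-208) - 1203 = 33*(-1/208) - 1203 = -33/208 - 1203 = -250257/208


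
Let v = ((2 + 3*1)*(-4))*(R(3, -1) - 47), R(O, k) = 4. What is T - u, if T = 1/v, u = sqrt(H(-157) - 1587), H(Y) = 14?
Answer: 1/860 - 11*I*sqrt(13) ≈ 0.0011628 - 39.661*I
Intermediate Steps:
u = 11*I*sqrt(13) (u = sqrt(14 - 1587) = sqrt(-1573) = 11*I*sqrt(13) ≈ 39.661*I)
v = 860 (v = ((2 + 3*1)*(-4))*(4 - 47) = ((2 + 3)*(-4))*(-43) = (5*(-4))*(-43) = -20*(-43) = 860)
T = 1/860 ≈ 0.0011628
T - u = 1/860 - 11*I*sqrt(13)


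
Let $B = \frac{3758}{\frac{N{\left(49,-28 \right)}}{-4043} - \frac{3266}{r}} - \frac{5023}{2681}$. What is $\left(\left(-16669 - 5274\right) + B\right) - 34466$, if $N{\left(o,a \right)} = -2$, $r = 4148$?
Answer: $- \frac{1082358474878228}{17689428351} \approx -61187.0$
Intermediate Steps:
$B = - \frac{84515511026669}{17689428351}$ ($B = \frac{3758}{- \frac{2}{-4043} - \frac{3266}{4148}} - \frac{5023}{2681} = \frac{3758}{\left(-2\right) \left(- \frac{1}{4043}\right) - \frac{1633}{2074}} - \frac{5023}{2681} = \frac{3758}{\frac{2}{4043} - \frac{1633}{2074}} - \frac{5023}{2681} = \frac{3758}{- \frac{6598071}{8385182}} - \frac{5023}{2681} = 3758 \left(- \frac{8385182}{6598071}\right) - \frac{5023}{2681} = - \frac{31511513956}{6598071} - \frac{5023}{2681} = - \frac{84515511026669}{17689428351} \approx -4777.7$)
$\left(\left(-16669 - 5274\right) + B\right) - 34466 = \left(\left(-16669 - 5274\right) - \frac{84515511026669}{17689428351}\right) - 34466 = \left(-21943 - \frac{84515511026669}{17689428351}\right) - 34466 = - \frac{472674637332662}{17689428351} - 34466 = - \frac{1082358474878228}{17689428351}$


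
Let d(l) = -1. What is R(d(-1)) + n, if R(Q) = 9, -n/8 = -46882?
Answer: 375065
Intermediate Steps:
n = 375056 (n = -8*(-46882) = 375056)
R(d(-1)) + n = 9 + 375056 = 375065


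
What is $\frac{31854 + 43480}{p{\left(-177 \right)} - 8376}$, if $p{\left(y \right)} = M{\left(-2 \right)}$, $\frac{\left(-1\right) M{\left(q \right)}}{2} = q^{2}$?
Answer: $- \frac{37667}{4192} \approx -8.9854$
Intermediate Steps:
$M{\left(q \right)} = - 2 q^{2}$
$p{\left(y \right)} = -8$ ($p{\left(y \right)} = - 2 \left(-2\right)^{2} = \left(-2\right) 4 = -8$)
$\frac{31854 + 43480}{p{\left(-177 \right)} - 8376} = \frac{31854 + 43480}{-8 - 8376} = \frac{75334}{-8384} = 75334 \left(- \frac{1}{8384}\right) = - \frac{37667}{4192}$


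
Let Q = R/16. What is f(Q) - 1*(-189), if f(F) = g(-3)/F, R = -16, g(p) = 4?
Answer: 185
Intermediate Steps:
Q = -1 (Q = -16/16 = -16*1/16 = -1)
f(F) = 4/F
f(Q) - 1*(-189) = 4/(-1) - 1*(-189) = 4*(-1) + 189 = -4 + 189 = 185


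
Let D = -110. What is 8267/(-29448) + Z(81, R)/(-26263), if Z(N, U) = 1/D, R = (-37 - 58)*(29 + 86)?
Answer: -11941377431/42536605320 ≈ -0.28073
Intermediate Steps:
R = -10925 (R = -95*115 = -10925)
Z(N, U) = -1/110 (Z(N, U) = 1/(-110) = -1/110)
8267/(-29448) + Z(81, R)/(-26263) = 8267/(-29448) - 1/110/(-26263) = 8267*(-1/29448) - 1/110*(-1/26263) = -8267/29448 + 1/2888930 = -11941377431/42536605320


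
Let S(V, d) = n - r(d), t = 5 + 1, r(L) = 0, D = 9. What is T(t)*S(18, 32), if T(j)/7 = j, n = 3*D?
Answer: 1134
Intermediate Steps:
n = 27 (n = 3*9 = 27)
t = 6
S(V, d) = 27 (S(V, d) = 27 - 1*0 = 27 + 0 = 27)
T(j) = 7*j
T(t)*S(18, 32) = (7*6)*27 = 42*27 = 1134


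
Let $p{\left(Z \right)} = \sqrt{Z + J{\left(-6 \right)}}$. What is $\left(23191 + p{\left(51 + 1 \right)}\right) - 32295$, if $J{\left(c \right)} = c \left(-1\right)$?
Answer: $-9104 + \sqrt{58} \approx -9096.4$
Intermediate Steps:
$J{\left(c \right)} = - c$
$p{\left(Z \right)} = \sqrt{6 + Z}$ ($p{\left(Z \right)} = \sqrt{Z - -6} = \sqrt{Z + 6} = \sqrt{6 + Z}$)
$\left(23191 + p{\left(51 + 1 \right)}\right) - 32295 = \left(23191 + \sqrt{6 + \left(51 + 1\right)}\right) - 32295 = \left(23191 + \sqrt{6 + 52}\right) - 32295 = \left(23191 + \sqrt{58}\right) - 32295 = -9104 + \sqrt{58}$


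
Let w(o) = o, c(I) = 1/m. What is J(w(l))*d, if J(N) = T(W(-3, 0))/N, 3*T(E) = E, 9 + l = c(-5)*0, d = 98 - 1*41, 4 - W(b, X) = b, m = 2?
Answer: -133/9 ≈ -14.778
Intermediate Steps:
W(b, X) = 4 - b
c(I) = ½ (c(I) = 1/2 = ½)
d = 57 (d = 98 - 41 = 57)
l = -9 (l = -9 + (½)*0 = -9 + 0 = -9)
T(E) = E/3
J(N) = 7/(3*N) (J(N) = ((4 - 1*(-3))/3)/N = ((4 + 3)/3)/N = ((⅓)*7)/N = 7/(3*N))
J(w(l))*d = ((7/3)/(-9))*57 = ((7/3)*(-⅑))*57 = -7/27*57 = -133/9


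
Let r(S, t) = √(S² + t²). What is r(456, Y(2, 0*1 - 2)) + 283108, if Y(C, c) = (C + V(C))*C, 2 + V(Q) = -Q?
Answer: 283108 + 4*√12997 ≈ 2.8356e+5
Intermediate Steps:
V(Q) = -2 - Q
Y(C, c) = -2*C (Y(C, c) = (C + (-2 - C))*C = -2*C)
r(456, Y(2, 0*1 - 2)) + 283108 = √(456² + (-2*2)²) + 283108 = √(207936 + (-4)²) + 283108 = √(207936 + 16) + 283108 = √207952 + 283108 = 4*√12997 + 283108 = 283108 + 4*√12997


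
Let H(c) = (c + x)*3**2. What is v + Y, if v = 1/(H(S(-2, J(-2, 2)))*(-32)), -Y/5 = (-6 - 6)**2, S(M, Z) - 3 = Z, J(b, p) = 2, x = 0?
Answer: -1036801/1440 ≈ -720.00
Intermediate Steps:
S(M, Z) = 3 + Z
H(c) = 9*c (H(c) = (c + 0)*3**2 = c*9 = 9*c)
Y = -720 (Y = -5*(-6 - 6)**2 = -5*(-12)**2 = -5*144 = -720)
v = -1/1440 (v = 1/((9*(3 + 2))*(-32)) = 1/((9*5)*(-32)) = 1/(45*(-32)) = 1/(-1440) = -1/1440 ≈ -0.00069444)
v + Y = -1/1440 - 720 = -1036801/1440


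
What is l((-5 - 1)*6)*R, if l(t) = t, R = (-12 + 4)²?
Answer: -2304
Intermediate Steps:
R = 64 (R = (-8)² = 64)
l((-5 - 1)*6)*R = ((-5 - 1)*6)*64 = -6*6*64 = -36*64 = -2304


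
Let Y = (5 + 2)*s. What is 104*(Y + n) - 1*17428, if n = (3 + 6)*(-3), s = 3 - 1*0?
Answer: -18052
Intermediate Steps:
s = 3 (s = 3 + 0 = 3)
n = -27 (n = 9*(-3) = -27)
Y = 21 (Y = (5 + 2)*3 = 7*3 = 21)
104*(Y + n) - 1*17428 = 104*(21 - 27) - 1*17428 = 104*(-6) - 17428 = -624 - 17428 = -18052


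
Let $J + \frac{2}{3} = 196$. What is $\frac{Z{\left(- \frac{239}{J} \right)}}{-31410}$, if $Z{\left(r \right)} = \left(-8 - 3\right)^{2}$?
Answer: $- \frac{121}{31410} \approx -0.0038523$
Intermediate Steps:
$J = \frac{586}{3}$ ($J = - \frac{2}{3} + 196 = \frac{586}{3} \approx 195.33$)
$Z{\left(r \right)} = 121$ ($Z{\left(r \right)} = \left(-11\right)^{2} = 121$)
$\frac{Z{\left(- \frac{239}{J} \right)}}{-31410} = \frac{121}{-31410} = 121 \left(- \frac{1}{31410}\right) = - \frac{121}{31410}$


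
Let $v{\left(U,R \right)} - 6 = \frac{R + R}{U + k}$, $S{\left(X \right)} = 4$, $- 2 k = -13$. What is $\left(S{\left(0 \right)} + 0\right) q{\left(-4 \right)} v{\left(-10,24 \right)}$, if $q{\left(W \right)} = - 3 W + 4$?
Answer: $- \frac{3456}{7} \approx -493.71$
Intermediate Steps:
$k = \frac{13}{2}$ ($k = \left(- \frac{1}{2}\right) \left(-13\right) = \frac{13}{2} \approx 6.5$)
$q{\left(W \right)} = 4 - 3 W$
$v{\left(U,R \right)} = 6 + \frac{2 R}{\frac{13}{2} + U}$ ($v{\left(U,R \right)} = 6 + \frac{R + R}{U + \frac{13}{2}} = 6 + \frac{2 R}{\frac{13}{2} + U}$)
$\left(S{\left(0 \right)} + 0\right) q{\left(-4 \right)} v{\left(-10,24 \right)} = \left(4 + 0\right) \left(4 - -12\right) \frac{2 \left(39 + 2 \cdot 24 + 6 \left(-10\right)\right)}{13 + 2 \left(-10\right)} = 4 \left(4 + 12\right) \frac{2 \left(39 + 48 - 60\right)}{13 - 20} = 4 \cdot 16 \cdot 2 \frac{1}{-7} \cdot 27 = 64 \cdot 2 \left(- \frac{1}{7}\right) 27 = 64 \left(- \frac{54}{7}\right) = - \frac{3456}{7}$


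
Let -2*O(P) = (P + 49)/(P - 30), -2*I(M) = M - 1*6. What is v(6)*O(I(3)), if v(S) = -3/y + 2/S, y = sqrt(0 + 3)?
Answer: 101/342 - 101*sqrt(3)/114 ≈ -1.2392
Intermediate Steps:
y = sqrt(3) ≈ 1.7320
I(M) = 3 - M/2 (I(M) = -(M - 1*6)/2 = -(M - 6)/2 = -(-6 + M)/2 = 3 - M/2)
v(S) = -sqrt(3) + 2/S (v(S) = -3*sqrt(3)/3 + 2/S = -sqrt(3) + 2/S)
O(P) = -(49 + P)/(2*(-30 + P)) (O(P) = -(P + 49)/(2*(P - 30)) = -(49 + P)/(2*(-30 + P)))
v(6)*O(I(3)) = (-sqrt(3) + 2/6)*((-49 - (3 - 1/2*3))/(2*(-30 + (3 - 1/2*3)))) = (-sqrt(3) + 2*(1/6))*((-49 - (3 - 3/2))/(2*(-30 + (3 - 3/2)))) = (-sqrt(3) + 1/3)*((-49 - 1*3/2)/(2*(-30 + 3/2))) = (1/3 - sqrt(3))*((-49 - 3/2)/(2*(-57/2))) = (1/3 - sqrt(3))*((1/2)*(-2/57)*(-101/2)) = (1/3 - sqrt(3))*(101/114) = 101/342 - 101*sqrt(3)/114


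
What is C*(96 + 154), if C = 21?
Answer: 5250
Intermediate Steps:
C*(96 + 154) = 21*(96 + 154) = 21*250 = 5250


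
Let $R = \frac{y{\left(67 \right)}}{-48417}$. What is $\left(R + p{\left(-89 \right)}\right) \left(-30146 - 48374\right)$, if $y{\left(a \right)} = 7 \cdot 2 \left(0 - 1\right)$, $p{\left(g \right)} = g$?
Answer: $\frac{338350453480}{48417} \approx 6.9883 \cdot 10^{6}$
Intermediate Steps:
$y{\left(a \right)} = -14$ ($y{\left(a \right)} = 14 \left(0 - 1\right) = 14 \left(-1\right) = -14$)
$R = \frac{14}{48417}$ ($R = - \frac{14}{-48417} = \left(-14\right) \left(- \frac{1}{48417}\right) = \frac{14}{48417} \approx 0.00028915$)
$\left(R + p{\left(-89 \right)}\right) \left(-30146 - 48374\right) = \left(\frac{14}{48417} - 89\right) \left(-30146 - 48374\right) = \left(- \frac{4309099}{48417}\right) \left(-78520\right) = \frac{338350453480}{48417}$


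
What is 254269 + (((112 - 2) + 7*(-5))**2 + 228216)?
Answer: 488110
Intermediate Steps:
254269 + (((112 - 2) + 7*(-5))**2 + 228216) = 254269 + ((110 - 35)**2 + 228216) = 254269 + (75**2 + 228216) = 254269 + (5625 + 228216) = 254269 + 233841 = 488110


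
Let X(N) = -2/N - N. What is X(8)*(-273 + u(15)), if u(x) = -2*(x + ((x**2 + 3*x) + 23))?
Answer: 29337/4 ≈ 7334.3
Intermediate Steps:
X(N) = -N - 2/N
u(x) = -46 - 8*x - 2*x**2 (u(x) = -2*(x + (23 + x**2 + 3*x)) = -2*(23 + x**2 + 4*x) = -46 - 8*x - 2*x**2)
X(8)*(-273 + u(15)) = (-1*8 - 2/8)*(-273 + (-46 - 8*15 - 2*15**2)) = (-8 - 2*1/8)*(-273 + (-46 - 120 - 2*225)) = (-8 - 1/4)*(-273 + (-46 - 120 - 450)) = -33*(-273 - 616)/4 = -33/4*(-889) = 29337/4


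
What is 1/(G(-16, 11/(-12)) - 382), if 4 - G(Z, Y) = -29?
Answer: -1/349 ≈ -0.0028653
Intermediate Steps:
G(Z, Y) = 33 (G(Z, Y) = 4 - 1*(-29) = 4 + 29 = 33)
1/(G(-16, 11/(-12)) - 382) = 1/(33 - 382) = 1/(-349) = -1/349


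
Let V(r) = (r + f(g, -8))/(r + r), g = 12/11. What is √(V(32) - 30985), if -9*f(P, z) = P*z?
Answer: 2*I*√8435526/33 ≈ 176.02*I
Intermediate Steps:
g = 12/11 (g = 12*(1/11) = 12/11 ≈ 1.0909)
f(P, z) = -P*z/9
V(r) = (32/33 + r)/(2*r) (V(r) = (r - ⅑*12/11*(-8))/(r + r) = (r + 32/33)/((2*r)) = (32/33 + r)*(1/(2*r)) = (32/33 + r)/(2*r))
√(V(32) - 30985) = √((1/66)*(32 + 33*32)/32 - 30985) = √((1/66)*(1/32)*(32 + 1056) - 30985) = √((1/66)*(1/32)*1088 - 30985) = √(17/33 - 30985) = √(-1022488/33) = 2*I*√8435526/33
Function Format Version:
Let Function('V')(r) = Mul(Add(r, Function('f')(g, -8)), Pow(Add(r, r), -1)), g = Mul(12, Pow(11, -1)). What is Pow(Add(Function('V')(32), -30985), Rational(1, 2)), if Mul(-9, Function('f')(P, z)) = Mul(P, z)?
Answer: Mul(Rational(2, 33), I, Pow(8435526, Rational(1, 2))) ≈ Mul(176.02, I)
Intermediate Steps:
g = Rational(12, 11) (g = Mul(12, Rational(1, 11)) = Rational(12, 11) ≈ 1.0909)
Function('f')(P, z) = Mul(Rational(-1, 9), P, z) (Function('f')(P, z) = Mul(Rational(-1, 9), Mul(P, z)) = Mul(Rational(-1, 9), P, z))
Function('V')(r) = Mul(Rational(1, 2), Pow(r, -1), Add(Rational(32, 33), r)) (Function('V')(r) = Mul(Add(r, Mul(Rational(-1, 9), Rational(12, 11), -8)), Pow(Add(r, r), -1)) = Mul(Add(r, Rational(32, 33)), Pow(Mul(2, r), -1)) = Mul(Add(Rational(32, 33), r), Mul(Rational(1, 2), Pow(r, -1))) = Mul(Rational(1, 2), Pow(r, -1), Add(Rational(32, 33), r)))
Pow(Add(Function('V')(32), -30985), Rational(1, 2)) = Pow(Add(Mul(Rational(1, 66), Pow(32, -1), Add(32, Mul(33, 32))), -30985), Rational(1, 2)) = Pow(Add(Mul(Rational(1, 66), Rational(1, 32), Add(32, 1056)), -30985), Rational(1, 2)) = Pow(Add(Mul(Rational(1, 66), Rational(1, 32), 1088), -30985), Rational(1, 2)) = Pow(Add(Rational(17, 33), -30985), Rational(1, 2)) = Pow(Rational(-1022488, 33), Rational(1, 2)) = Mul(Rational(2, 33), I, Pow(8435526, Rational(1, 2)))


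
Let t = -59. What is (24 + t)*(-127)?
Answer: 4445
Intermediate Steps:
(24 + t)*(-127) = (24 - 59)*(-127) = -35*(-127) = 4445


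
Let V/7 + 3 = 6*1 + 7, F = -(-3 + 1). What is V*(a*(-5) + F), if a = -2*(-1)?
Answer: -560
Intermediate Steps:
a = 2
F = 2 (F = -1*(-2) = 2)
V = 70 (V = -21 + 7*(6*1 + 7) = -21 + 7*(6 + 7) = -21 + 7*13 = -21 + 91 = 70)
V*(a*(-5) + F) = 70*(2*(-5) + 2) = 70*(-10 + 2) = 70*(-8) = -560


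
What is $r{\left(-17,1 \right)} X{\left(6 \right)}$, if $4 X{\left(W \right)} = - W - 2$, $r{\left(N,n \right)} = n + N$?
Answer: $32$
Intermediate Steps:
$r{\left(N,n \right)} = N + n$
$X{\left(W \right)} = - \frac{1}{2} - \frac{W}{4}$ ($X{\left(W \right)} = \frac{- W - 2}{4} = \frac{-2 - W}{4} = - \frac{1}{2} - \frac{W}{4}$)
$r{\left(-17,1 \right)} X{\left(6 \right)} = \left(-17 + 1\right) \left(- \frac{1}{2} - \frac{3}{2}\right) = - 16 \left(- \frac{1}{2} - \frac{3}{2}\right) = \left(-16\right) \left(-2\right) = 32$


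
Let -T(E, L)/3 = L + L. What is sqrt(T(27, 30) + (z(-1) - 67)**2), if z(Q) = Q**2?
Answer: 12*sqrt(29) ≈ 64.622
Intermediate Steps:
T(E, L) = -6*L (T(E, L) = -3*(L + L) = -6*L)
sqrt(T(27, 30) + (z(-1) - 67)**2) = sqrt(-6*30 + ((-1)**2 - 67)**2) = sqrt(-180 + (1 - 67)**2) = sqrt(-180 + (-66)**2) = sqrt(-180 + 4356) = sqrt(4176) = 12*sqrt(29)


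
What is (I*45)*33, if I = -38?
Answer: -56430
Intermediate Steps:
(I*45)*33 = -38*45*33 = -1710*33 = -56430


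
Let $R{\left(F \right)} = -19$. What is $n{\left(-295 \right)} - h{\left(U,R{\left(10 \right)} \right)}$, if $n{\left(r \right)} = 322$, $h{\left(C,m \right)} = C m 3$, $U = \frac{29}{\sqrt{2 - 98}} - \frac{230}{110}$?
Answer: $\frac{2231}{11} - \frac{551 i \sqrt{6}}{8} \approx 202.82 - 168.71 i$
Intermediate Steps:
$U = - \frac{23}{11} - \frac{29 i \sqrt{6}}{24}$ ($U = \frac{29}{\sqrt{-96}} - \frac{23}{11} = \frac{29}{4 i \sqrt{6}} - \frac{23}{11} = 29 \left(- \frac{i \sqrt{6}}{24}\right) - \frac{23}{11} = - \frac{29 i \sqrt{6}}{24} - \frac{23}{11} = - \frac{23}{11} - \frac{29 i \sqrt{6}}{24} \approx -2.0909 - 2.9598 i$)
$h{\left(C,m \right)} = 3 C m$
$n{\left(-295 \right)} - h{\left(U,R{\left(10 \right)} \right)} = 322 - 3 \left(- \frac{23}{11} - \frac{29 i \sqrt{6}}{24}\right) \left(-19\right) = 322 - \left(\frac{1311}{11} + \frac{551 i \sqrt{6}}{8}\right) = \frac{2231}{11} - \frac{551 i \sqrt{6}}{8}$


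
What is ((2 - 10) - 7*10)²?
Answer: 6084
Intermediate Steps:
((2 - 10) - 7*10)² = (-8 - 70)² = (-78)² = 6084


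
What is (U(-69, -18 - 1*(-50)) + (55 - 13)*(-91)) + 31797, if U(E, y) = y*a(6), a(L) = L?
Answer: 28167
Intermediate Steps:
U(E, y) = 6*y (U(E, y) = y*6 = 6*y)
(U(-69, -18 - 1*(-50)) + (55 - 13)*(-91)) + 31797 = (6*(-18 - 1*(-50)) + (55 - 13)*(-91)) + 31797 = (6*(-18 + 50) + 42*(-91)) + 31797 = (6*32 - 3822) + 31797 = (192 - 3822) + 31797 = -3630 + 31797 = 28167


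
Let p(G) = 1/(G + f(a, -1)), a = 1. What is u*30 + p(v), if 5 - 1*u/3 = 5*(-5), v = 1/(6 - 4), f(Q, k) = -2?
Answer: 8098/3 ≈ 2699.3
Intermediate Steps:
v = ½ (v = 1/2 = ½ ≈ 0.50000)
u = 90 (u = 15 - 15*(-5) = 15 - 3*(-25) = 15 + 75 = 90)
p(G) = 1/(-2 + G) (p(G) = 1/(G - 2) = 1/(-2 + G))
u*30 + p(v) = 90*30 + 1/(-2 + ½) = 2700 + 1/(-3/2) = 2700 - ⅔ = 8098/3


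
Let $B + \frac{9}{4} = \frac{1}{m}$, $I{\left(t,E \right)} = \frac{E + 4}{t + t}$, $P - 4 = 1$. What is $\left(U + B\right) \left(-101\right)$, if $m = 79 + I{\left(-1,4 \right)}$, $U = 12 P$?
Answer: $- \frac{1750229}{300} \approx -5834.1$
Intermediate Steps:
$P = 5$ ($P = 4 + 1 = 5$)
$U = 60$ ($U = 12 \cdot 5 = 60$)
$I{\left(t,E \right)} = \frac{4 + E}{2 t}$
$m = 75$ ($m = 79 + \frac{4 + 4}{2 \left(-1\right)} = 79 + \frac{1}{2} \left(-1\right) 8 = 79 - 4 = 75$)
$B = - \frac{671}{300}$ ($B = - \frac{9}{4} + \frac{1}{75} = - \frac{671}{300} \approx -2.2367$)
$\left(U + B\right) \left(-101\right) = \left(60 - \frac{671}{300}\right) \left(-101\right) = \frac{17329}{300} \left(-101\right) = - \frac{1750229}{300}$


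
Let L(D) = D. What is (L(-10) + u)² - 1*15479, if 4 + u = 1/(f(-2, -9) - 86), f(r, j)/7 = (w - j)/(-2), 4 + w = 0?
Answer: -654849671/42849 ≈ -15283.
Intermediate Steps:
w = -4 (w = -4 + 0 = -4)
f(r, j) = 14 + 7*j/2 (f(r, j) = 7*((-4 - j)/(-2)) = 7*((-4 - j)*(-½)) = 7*(2 + j/2) = 14 + 7*j/2)
u = -830/207 (u = -4 + 1/((14 + (7/2)*(-9)) - 86) = -4 + 1/((14 - 63/2) - 86) = -4 + 1/(-35/2 - 86) = -4 + 1/(-207/2) = -4 - 2/207 = -830/207 ≈ -4.0097)
(L(-10) + u)² - 1*15479 = (-10 - 830/207)² - 1*15479 = (-2900/207)² - 15479 = 8410000/42849 - 15479 = -654849671/42849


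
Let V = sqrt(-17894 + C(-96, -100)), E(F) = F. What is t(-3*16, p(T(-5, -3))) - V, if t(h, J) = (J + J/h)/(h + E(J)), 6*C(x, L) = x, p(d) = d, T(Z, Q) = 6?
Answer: -47/336 - 3*I*sqrt(1990) ≈ -0.13988 - 133.83*I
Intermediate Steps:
C(x, L) = x/6
V = 3*I*sqrt(1990) (V = sqrt(-17894 + (1/6)*(-96)) = sqrt(-17894 - 16) = sqrt(-17910) = 3*I*sqrt(1990) ≈ 133.83*I)
t(h, J) = (J + J/h)/(J + h) (t(h, J) = (J + J/h)/(h + J) = (J + J/h)/(J + h))
t(-3*16, p(T(-5, -3))) - V = 6*(1 - 3*16)/(((-3*16))*(6 - 3*16)) - 3*I*sqrt(1990) = 6*(1 - 48)/(-48*(6 - 48)) - 3*I*sqrt(1990) = 6*(-1/48)*(-47)/(-42) - 3*I*sqrt(1990) = 6*(-1/48)*(-1/42)*(-47) - 3*I*sqrt(1990) = -47/336 - 3*I*sqrt(1990)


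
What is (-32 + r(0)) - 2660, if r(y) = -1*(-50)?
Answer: -2642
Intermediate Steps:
r(y) = 50
(-32 + r(0)) - 2660 = (-32 + 50) - 2660 = 18 - 2660 = -2642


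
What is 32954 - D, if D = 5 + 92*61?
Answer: 27337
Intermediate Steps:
D = 5617 (D = 5 + 5612 = 5617)
32954 - D = 32954 - 1*5617 = 32954 - 5617 = 27337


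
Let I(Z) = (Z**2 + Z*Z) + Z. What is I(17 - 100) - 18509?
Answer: -4814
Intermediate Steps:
I(Z) = Z + 2*Z**2 (I(Z) = (Z**2 + Z**2) + Z = 2*Z**2 + Z = Z + 2*Z**2)
I(17 - 100) - 18509 = (17 - 100)*(1 + 2*(17 - 100)) - 18509 = -83*(1 + 2*(-83)) - 18509 = -83*(1 - 166) - 18509 = -83*(-165) - 18509 = 13695 - 18509 = -4814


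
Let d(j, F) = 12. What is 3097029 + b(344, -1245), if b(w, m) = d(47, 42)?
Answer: 3097041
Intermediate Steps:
b(w, m) = 12
3097029 + b(344, -1245) = 3097029 + 12 = 3097041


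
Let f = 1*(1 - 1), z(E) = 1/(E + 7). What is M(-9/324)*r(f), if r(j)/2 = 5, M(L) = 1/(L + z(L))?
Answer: 18072/209 ≈ 86.469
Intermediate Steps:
z(E) = 1/(7 + E)
f = 0 (f = 1*0 = 0)
M(L) = 1/(L + 1/(7 + L))
r(j) = 10 (r(j) = 2*5 = 10)
M(-9/324)*r(f) = ((7 - 9/324)/(1 + (-9/324)*(7 - 9/324)))*10 = ((7 - 9*1/324)/(1 + (-9*1/324)*(7 - 9*1/324)))*10 = ((7 - 1/36)/(1 - (7 - 1/36)/36))*10 = ((251/36)/(1 - 1/36*251/36))*10 = ((251/36)/(1 - 251/1296))*10 = ((251/36)/(1045/1296))*10 = ((1296/1045)*(251/36))*10 = (9036/1045)*10 = 18072/209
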